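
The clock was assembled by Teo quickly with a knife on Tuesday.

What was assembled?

'the clock' marks the patient of the assembling event.

the clock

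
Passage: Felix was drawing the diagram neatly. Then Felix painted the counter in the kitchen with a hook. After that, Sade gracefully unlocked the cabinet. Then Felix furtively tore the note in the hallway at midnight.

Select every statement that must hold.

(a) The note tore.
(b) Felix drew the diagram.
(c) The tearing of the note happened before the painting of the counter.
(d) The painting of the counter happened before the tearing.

(a) Entailed — 'Felix tore the note' is causative; it entails the inchoative 'the note tore'.
(b) Not entailed — 'was drawing' is progressive on an accomplishment; it does not entail the completed 'drew'.
(c) Not entailed — the narrative places the painting before the tearing, not after.
(d) Entailed — the narrative places the painting before the tearing.

(a), (d)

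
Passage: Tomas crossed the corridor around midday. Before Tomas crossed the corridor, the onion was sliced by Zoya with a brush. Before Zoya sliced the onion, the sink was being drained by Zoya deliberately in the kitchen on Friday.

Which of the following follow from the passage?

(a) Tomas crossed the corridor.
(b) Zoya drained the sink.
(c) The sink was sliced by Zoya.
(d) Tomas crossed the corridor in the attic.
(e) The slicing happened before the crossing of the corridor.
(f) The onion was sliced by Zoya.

(a) Entailed — this follows by dropping conjuncts from the crossing event's description.
(b) Not entailed — 'was draining' is progressive on an accomplishment; it does not entail the completed 'drained'.
(c) Not entailed — Zoya sliced the onion, not the sink; the sink belongs to the draining event.
(d) Not entailed — 'in the attic' adds information not in the original event.
(e) Entailed — the narrative places the slicing before the crossing.
(f) Entailed — this follows by dropping conjuncts from the slicing event's description.

(a), (e), (f)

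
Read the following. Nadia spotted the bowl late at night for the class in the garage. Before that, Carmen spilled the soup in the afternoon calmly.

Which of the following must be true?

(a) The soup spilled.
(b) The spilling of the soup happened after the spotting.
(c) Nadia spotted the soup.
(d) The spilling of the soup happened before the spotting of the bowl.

(a) Entailed — 'Carmen spilled the soup' is causative; it entails the inchoative 'the soup spilled'.
(b) Not entailed — the narrative places the spilling before the spotting, not after.
(c) Not entailed — Nadia spotted the bowl, not the soup; the soup belongs to the spilling event.
(d) Entailed — the narrative places the spilling before the spotting.

(a), (d)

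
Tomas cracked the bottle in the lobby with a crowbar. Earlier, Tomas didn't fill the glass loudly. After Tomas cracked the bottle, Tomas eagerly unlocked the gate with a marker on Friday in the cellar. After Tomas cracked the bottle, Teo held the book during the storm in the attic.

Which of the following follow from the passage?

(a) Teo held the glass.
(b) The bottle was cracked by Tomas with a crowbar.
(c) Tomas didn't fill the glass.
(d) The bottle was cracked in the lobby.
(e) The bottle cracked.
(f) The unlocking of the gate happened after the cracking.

(a) Not entailed — Teo held the book, not the glass; the glass belongs to the filling event.
(b) Entailed — this follows by dropping conjuncts from the cracking event's description.
(c) Not entailed — dropping 'loudly' under negation is not valid — the original leaves open that Tomas filled the glass some other way.
(d) Entailed — dropping 'with a crowbar' and generalizing the agent leaves a sub-description the original still satisfies.
(e) Entailed — 'Tomas cracked the bottle' is causative; it entails the inchoative 'the bottle cracked'.
(f) Entailed — the narrative places the cracking before the unlocking.

(b), (d), (e), (f)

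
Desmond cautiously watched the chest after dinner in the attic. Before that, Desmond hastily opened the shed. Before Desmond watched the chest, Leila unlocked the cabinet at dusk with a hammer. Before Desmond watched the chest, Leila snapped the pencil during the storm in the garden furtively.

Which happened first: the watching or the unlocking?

The connectives place the unlocking before the watching.

the unlocking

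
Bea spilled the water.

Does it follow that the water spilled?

yes

'Bea spilled the water' is the causative; it entails the inchoative 'the water spilled'.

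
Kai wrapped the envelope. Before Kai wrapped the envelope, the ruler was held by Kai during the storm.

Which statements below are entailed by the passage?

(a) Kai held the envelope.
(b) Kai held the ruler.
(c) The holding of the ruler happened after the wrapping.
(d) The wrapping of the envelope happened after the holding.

(b), (d)

(a) Not entailed — Kai held the ruler, not the envelope; the envelope belongs to the wrapping event.
(b) Entailed — this follows by dropping conjuncts from the holding event's description.
(c) Not entailed — the narrative places the holding before the wrapping, not after.
(d) Entailed — the narrative places the holding before the wrapping.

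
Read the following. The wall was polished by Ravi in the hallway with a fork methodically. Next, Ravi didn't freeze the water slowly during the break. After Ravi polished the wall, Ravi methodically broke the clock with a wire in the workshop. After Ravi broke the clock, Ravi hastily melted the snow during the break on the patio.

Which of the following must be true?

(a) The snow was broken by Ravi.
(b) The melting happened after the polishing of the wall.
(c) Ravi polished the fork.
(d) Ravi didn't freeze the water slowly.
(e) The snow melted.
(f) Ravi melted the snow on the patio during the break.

(b), (e), (f)

(a) Not entailed — Ravi broke the clock, not the snow; the snow belongs to the melting event.
(b) Entailed — the narrative places the polishing before the melting.
(c) Not entailed — the fork is the instrument, not what was polished.
(d) Not entailed — dropping 'during the break' under negation is not valid — the original leaves open that Ravi froze the water some other way.
(e) Entailed — 'Ravi melted the snow' is causative; it entails the inchoative 'the snow melted'.
(f) Entailed — dropping 'hastily' leaves a sub-description the original still satisfies.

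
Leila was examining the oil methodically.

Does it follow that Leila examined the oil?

'examine' is atelic; if Leila was examining the oil, then Leila examined the oil (for some time).

yes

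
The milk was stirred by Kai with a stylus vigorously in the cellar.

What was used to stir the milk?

'with a stylus' marks the instrument of the stirring event.

a stylus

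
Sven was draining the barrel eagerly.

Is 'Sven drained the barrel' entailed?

no

'was draining' is progressive; for an accomplishment like 'drain the barrel', it doesn't entail completion.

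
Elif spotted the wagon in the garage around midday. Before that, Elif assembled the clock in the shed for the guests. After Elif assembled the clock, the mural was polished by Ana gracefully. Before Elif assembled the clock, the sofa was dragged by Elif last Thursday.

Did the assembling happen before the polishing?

The narrative orders the assembling before the polishing.

yes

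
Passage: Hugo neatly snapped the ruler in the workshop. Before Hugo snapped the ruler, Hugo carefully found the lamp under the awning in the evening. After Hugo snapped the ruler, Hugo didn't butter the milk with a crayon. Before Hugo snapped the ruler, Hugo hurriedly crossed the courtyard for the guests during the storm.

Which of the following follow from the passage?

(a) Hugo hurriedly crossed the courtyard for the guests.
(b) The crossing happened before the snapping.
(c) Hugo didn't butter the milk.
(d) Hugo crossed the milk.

(a), (b)

(a) Entailed — the original entails any weakening of itself; this just drops 'during the storm'.
(b) Entailed — the narrative places the crossing before the snapping.
(c) Not entailed — dropping 'with a crayon' under negation is not valid — the original leaves open that Hugo buttered the milk some other way.
(d) Not entailed — Hugo crossed the courtyard, not the milk; the milk belongs to the buttering event.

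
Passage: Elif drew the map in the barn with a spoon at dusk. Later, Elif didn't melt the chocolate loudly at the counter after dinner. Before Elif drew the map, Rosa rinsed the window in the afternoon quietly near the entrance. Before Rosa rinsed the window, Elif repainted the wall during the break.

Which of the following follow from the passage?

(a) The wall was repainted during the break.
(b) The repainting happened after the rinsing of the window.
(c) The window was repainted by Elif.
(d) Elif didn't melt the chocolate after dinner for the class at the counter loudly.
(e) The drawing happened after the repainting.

(a), (d), (e)

(a) Entailed — this follows by dropping conjuncts from the repainting event's description.
(b) Not entailed — the narrative places the repainting before the rinsing, not after.
(c) Not entailed — Elif repainted the wall, not the window; the window belongs to the rinsing event.
(d) Entailed — under negation, adding a further restriction is entailed: if no such melting event occurred, none occurred for the class either.
(e) Entailed — the narrative places the repainting before the drawing.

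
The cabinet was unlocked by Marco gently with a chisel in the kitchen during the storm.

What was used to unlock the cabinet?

a chisel

'with a chisel' marks the instrument of the unlocking event.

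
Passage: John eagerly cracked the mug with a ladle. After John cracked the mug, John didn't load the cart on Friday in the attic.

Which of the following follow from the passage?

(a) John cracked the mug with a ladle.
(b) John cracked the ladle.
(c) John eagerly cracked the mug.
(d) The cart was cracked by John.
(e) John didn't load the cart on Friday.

(a) Entailed — this follows by dropping conjuncts from the cracking event's description.
(b) Not entailed — the ladle is the instrument, not what was cracked.
(c) Entailed — this follows by dropping conjuncts from the cracking event's description.
(d) Not entailed — John cracked the mug, not the cart; the cart belongs to the loading event.
(e) Not entailed — dropping 'in the attic' under negation is not valid — the original leaves open that John loaded the cart some other way.

(a), (c)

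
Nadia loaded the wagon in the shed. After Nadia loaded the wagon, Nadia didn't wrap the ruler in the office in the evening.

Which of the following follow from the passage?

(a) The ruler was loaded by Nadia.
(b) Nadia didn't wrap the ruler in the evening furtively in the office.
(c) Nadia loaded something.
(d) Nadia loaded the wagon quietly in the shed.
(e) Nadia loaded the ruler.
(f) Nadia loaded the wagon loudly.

(a) Not entailed — Nadia loaded the wagon, not the ruler; the ruler belongs to the wrapping event.
(b) Entailed — under negation, adding a further restriction is entailed: if no such wrapping event occurred, none occurred furtively either.
(c) Entailed — the original entails any weakening of itself; this just drops 'in the shed' and generalizes the patient.
(d) Not entailed — 'quietly' adds information not in the original event.
(e) Not entailed — Nadia loaded the wagon, not the ruler; the ruler belongs to the wrapping event.
(f) Not entailed — 'loudly' adds information not in the original event.

(b), (c)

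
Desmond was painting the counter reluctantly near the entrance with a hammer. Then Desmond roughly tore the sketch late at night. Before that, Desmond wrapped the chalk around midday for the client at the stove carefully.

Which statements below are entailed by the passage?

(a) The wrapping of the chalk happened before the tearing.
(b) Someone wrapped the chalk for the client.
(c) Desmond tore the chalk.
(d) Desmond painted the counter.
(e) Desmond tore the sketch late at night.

(a), (b), (e)

(a) Entailed — the narrative places the wrapping before the tearing.
(b) Entailed — the original entails any weakening of itself; this just drops 'around midday', 'carefully', 'at the stove' and generalizes the agent.
(c) Not entailed — Desmond tore the sketch, not the chalk; the chalk belongs to the wrapping event.
(d) Not entailed — 'was painting' is progressive on an accomplishment; it does not entail the completed 'painted'.
(e) Entailed — the original entails any weakening of itself; this just drops 'roughly'.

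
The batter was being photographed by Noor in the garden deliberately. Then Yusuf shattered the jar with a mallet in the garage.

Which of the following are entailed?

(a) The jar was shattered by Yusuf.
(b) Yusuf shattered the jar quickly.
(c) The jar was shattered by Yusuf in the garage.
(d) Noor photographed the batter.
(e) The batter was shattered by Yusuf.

(a), (c)

(a) Entailed — this follows by dropping conjuncts from the shattering event's description.
(b) Not entailed — 'quickly' adds information not in the original event.
(c) Entailed — this follows by dropping conjuncts from the shattering event's description.
(d) Not entailed — 'was photographing' is progressive on an accomplishment; it does not entail the completed 'photographed'.
(e) Not entailed — Yusuf shattered the jar, not the batter; the batter belongs to the photographing event.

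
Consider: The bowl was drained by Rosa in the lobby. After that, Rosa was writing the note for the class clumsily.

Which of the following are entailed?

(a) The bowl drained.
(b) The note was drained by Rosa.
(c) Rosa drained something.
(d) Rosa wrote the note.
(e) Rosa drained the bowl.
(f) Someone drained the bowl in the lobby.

(a) Entailed — 'Rosa drained the bowl' is causative; it entails the inchoative 'the bowl drained'.
(b) Not entailed — Rosa drained the bowl, not the note; the note belongs to the writing event.
(c) Entailed — the original entails any weakening of itself; this just drops 'in the lobby' and generalizes the patient.
(d) Not entailed — 'was writing' is progressive on an accomplishment; it does not entail the completed 'wrote'.
(e) Entailed — this follows by dropping conjuncts from the draining event's description.
(f) Entailed — generalizing the agent leaves a sub-description the original still satisfies.

(a), (c), (e), (f)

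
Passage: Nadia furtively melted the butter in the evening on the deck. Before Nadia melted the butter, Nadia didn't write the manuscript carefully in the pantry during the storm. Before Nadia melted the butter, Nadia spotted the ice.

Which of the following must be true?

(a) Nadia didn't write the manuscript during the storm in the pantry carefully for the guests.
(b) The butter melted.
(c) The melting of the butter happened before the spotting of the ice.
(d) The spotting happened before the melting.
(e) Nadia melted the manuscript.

(a) Entailed — under negation, adding a further restriction is entailed: if no such writing event occurred, none occurred for the guests either.
(b) Entailed — 'Nadia melted the butter' is causative; it entails the inchoative 'the butter melted'.
(c) Not entailed — the narrative places the spotting before the melting, not after.
(d) Entailed — the narrative places the spotting before the melting.
(e) Not entailed — Nadia melted the butter, not the manuscript; the manuscript belongs to the writing event.

(a), (b), (d)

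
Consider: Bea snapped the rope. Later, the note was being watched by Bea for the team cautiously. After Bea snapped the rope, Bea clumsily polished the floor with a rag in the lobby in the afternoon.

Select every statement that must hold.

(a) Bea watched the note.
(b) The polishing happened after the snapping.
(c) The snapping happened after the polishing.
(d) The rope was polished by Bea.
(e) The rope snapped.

(a), (b), (e)

(a) Entailed — 'watch' is an activity; 'was watching' entails that some watching happened, so 'watched' holds.
(b) Entailed — the narrative places the snapping before the polishing.
(c) Not entailed — the narrative places the snapping before the polishing, not after.
(d) Not entailed — Bea polished the floor, not the rope; the rope belongs to the snapping event.
(e) Entailed — 'Bea snapped the rope' is causative; it entails the inchoative 'the rope snapped'.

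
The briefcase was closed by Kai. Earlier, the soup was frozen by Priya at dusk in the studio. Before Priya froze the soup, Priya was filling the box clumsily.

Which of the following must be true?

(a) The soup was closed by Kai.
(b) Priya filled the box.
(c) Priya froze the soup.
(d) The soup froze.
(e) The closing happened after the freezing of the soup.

(c), (d), (e)

(a) Not entailed — Kai closed the briefcase, not the soup; the soup belongs to the freezing event.
(b) Not entailed — 'was filling' is progressive on an accomplishment; it does not entail the completed 'filled'.
(c) Entailed — the original entails any weakening of itself; this just drops 'at dusk', 'in the studio'.
(d) Entailed — 'Priya froze the soup' is causative; it entails the inchoative 'the soup froze'.
(e) Entailed — the narrative places the freezing before the closing.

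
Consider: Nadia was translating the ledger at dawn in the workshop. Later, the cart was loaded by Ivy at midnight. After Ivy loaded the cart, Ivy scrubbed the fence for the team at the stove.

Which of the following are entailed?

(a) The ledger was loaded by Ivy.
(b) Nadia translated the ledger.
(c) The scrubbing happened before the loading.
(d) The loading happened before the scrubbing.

(a) Not entailed — Ivy loaded the cart, not the ledger; the ledger belongs to the translating event.
(b) Not entailed — 'was translating' is progressive on an accomplishment; it does not entail the completed 'translated'.
(c) Not entailed — the narrative places the loading before the scrubbing, not after.
(d) Entailed — the narrative places the loading before the scrubbing.

(d)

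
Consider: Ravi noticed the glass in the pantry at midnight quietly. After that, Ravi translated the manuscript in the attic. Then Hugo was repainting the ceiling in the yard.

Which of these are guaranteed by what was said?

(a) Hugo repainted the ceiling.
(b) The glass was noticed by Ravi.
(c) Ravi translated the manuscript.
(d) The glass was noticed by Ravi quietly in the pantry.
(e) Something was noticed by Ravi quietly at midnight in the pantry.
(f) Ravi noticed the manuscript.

(a) Not entailed — 'was repainting' is progressive on an accomplishment; it does not entail the completed 'repainted'.
(b) Entailed — every conjunct here is already in the original noticing event.
(c) Entailed — this follows by dropping conjuncts from the translating event's description.
(d) Entailed — the original entails any weakening of itself; this just drops 'at midnight'.
(e) Entailed — generalizing the patient leaves a sub-description the original still satisfies.
(f) Not entailed — Ravi noticed the glass, not the manuscript; the manuscript belongs to the translating event.

(b), (c), (d), (e)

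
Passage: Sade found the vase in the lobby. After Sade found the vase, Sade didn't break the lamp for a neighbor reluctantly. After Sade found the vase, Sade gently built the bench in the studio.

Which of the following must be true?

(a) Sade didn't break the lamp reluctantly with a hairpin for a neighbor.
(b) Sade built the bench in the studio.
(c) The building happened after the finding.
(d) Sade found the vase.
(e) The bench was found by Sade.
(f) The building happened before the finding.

(a), (b), (c), (d)

(a) Entailed — under negation, adding a further restriction is entailed: if no such breaking event occurred, none occurred with a hairpin either.
(b) Entailed — every conjunct here is already in the original building event.
(c) Entailed — the narrative places the finding before the building.
(d) Entailed — the original entails any weakening of itself; this just drops 'in the lobby'.
(e) Not entailed — Sade found the vase, not the bench; the bench belongs to the building event.
(f) Not entailed — the narrative places the finding before the building, not after.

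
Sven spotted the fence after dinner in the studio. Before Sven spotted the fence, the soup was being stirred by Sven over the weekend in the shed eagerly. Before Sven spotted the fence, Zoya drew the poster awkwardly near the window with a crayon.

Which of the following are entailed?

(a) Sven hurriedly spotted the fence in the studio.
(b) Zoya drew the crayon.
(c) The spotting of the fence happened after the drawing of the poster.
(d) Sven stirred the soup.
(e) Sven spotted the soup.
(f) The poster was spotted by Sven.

(a) Not entailed — 'hurriedly' adds information not in the original event.
(b) Not entailed — the crayon is the instrument, not what was drawn.
(c) Entailed — the narrative places the drawing before the spotting.
(d) Entailed — 'stir' is an activity; 'was stirring' entails that some stirring happened, so 'stirred' holds.
(e) Not entailed — Sven spotted the fence, not the soup; the soup belongs to the stirring event.
(f) Not entailed — Sven spotted the fence, not the poster; the poster belongs to the drawing event.

(c), (d)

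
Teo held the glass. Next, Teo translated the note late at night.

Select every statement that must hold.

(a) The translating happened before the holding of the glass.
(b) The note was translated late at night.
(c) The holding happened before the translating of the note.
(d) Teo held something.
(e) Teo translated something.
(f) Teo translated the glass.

(a) Not entailed — the narrative places the holding before the translating, not after.
(b) Entailed — generalizing the agent leaves a sub-description the original still satisfies.
(c) Entailed — the narrative places the holding before the translating.
(d) Entailed — this follows by dropping conjuncts from the holding event's description.
(e) Entailed — dropping 'late at night' and generalizing the patient leaves a sub-description the original still satisfies.
(f) Not entailed — Teo translated the note, not the glass; the glass belongs to the holding event.

(b), (c), (d), (e)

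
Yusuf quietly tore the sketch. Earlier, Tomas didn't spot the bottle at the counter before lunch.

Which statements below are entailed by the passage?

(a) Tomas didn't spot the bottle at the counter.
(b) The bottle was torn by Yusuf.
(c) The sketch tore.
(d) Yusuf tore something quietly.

(c), (d)

(a) Not entailed — dropping 'before lunch' under negation is not valid — the original leaves open that Tomas spotted the bottle some other way.
(b) Not entailed — Yusuf tore the sketch, not the bottle; the bottle belongs to the spotting event.
(c) Entailed — 'Yusuf tore the sketch' is causative; it entails the inchoative 'the sketch tore'.
(d) Entailed — this follows by dropping conjuncts from the tearing event's description.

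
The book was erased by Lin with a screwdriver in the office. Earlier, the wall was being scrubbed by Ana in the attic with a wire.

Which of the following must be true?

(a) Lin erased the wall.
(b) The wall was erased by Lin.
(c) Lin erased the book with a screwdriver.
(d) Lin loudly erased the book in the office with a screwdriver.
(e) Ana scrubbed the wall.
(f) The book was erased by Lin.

(c), (e), (f)

(a) Not entailed — Lin erased the book, not the wall; the wall belongs to the scrubbing event.
(b) Not entailed — Lin erased the book, not the wall; the wall belongs to the scrubbing event.
(c) Entailed — this follows by dropping conjuncts from the erasing event's description.
(d) Not entailed — 'loudly' adds information not in the original event.
(e) Entailed — 'scrub' is an activity; 'was scrubbing' entails that some scrubbing happened, so 'scrubbed' holds.
(f) Entailed — the original entails any weakening of itself; this just drops 'in the office', 'with a screwdriver'.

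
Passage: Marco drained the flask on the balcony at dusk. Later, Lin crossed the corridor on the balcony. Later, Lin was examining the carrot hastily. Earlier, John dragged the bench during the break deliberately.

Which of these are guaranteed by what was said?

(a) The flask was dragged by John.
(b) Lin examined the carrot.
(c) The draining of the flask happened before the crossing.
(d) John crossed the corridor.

(a) Not entailed — John dragged the bench, not the flask; the flask belongs to the draining event.
(b) Entailed — 'examine' is an activity; 'was examining' entails that some examining happened, so 'examined' holds.
(c) Entailed — the narrative places the draining before the crossing.
(d) Not entailed — the passage has Lin crossing the corridor, not John.

(b), (c)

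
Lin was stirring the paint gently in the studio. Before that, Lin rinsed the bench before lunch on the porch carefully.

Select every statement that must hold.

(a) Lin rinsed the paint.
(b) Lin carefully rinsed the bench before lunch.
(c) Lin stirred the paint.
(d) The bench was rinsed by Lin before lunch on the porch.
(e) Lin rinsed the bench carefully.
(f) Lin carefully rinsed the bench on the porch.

(a) Not entailed — Lin rinsed the bench, not the paint; the paint belongs to the stirring event.
(b) Entailed — every conjunct here is already in the original rinsing event.
(c) Entailed — 'stir' is an activity; 'was stirring' entails that some stirring happened, so 'stirred' holds.
(d) Entailed — the original entails any weakening of itself; this just drops 'carefully'.
(e) Entailed — dropping 'on the porch', 'before lunch' leaves a sub-description the original still satisfies.
(f) Entailed — this follows by dropping conjuncts from the rinsing event's description.

(b), (c), (d), (e), (f)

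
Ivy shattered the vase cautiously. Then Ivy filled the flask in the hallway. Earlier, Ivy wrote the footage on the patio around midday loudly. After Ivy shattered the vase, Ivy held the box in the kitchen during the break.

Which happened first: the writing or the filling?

the writing

The connectives place the writing before the filling.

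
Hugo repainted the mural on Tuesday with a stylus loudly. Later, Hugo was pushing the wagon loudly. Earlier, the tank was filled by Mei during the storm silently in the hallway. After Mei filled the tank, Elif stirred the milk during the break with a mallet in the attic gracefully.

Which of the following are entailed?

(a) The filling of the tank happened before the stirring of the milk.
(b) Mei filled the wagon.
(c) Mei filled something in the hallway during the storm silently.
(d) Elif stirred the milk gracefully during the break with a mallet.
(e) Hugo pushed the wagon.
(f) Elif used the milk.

(a), (c), (d), (e)

(a) Entailed — the narrative places the filling before the stirring.
(b) Not entailed — Mei filled the tank, not the wagon; the wagon belongs to the pushing event.
(c) Entailed — the original entails any weakening of itself; this just generalizes the patient.
(d) Entailed — dropping 'in the attic' leaves a sub-description the original still satisfies.
(e) Entailed — 'push' is an activity; 'was pushing' entails that some pushing happened, so 'pushed' holds.
(f) Not entailed — the milk is the patient, not an instrument — Elif used a mallet.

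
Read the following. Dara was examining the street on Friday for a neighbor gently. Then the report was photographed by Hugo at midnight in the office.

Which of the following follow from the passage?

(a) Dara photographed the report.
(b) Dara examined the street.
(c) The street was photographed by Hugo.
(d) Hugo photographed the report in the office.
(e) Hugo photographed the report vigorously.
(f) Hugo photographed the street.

(b), (d)

(a) Not entailed — the passage has Hugo photographing the report, not Dara.
(b) Entailed — 'examine' is an activity; 'was examining' entails that some examining happened, so 'examined' holds.
(c) Not entailed — Hugo photographed the report, not the street; the street belongs to the examining event.
(d) Entailed — this follows by dropping conjuncts from the photographing event's description.
(e) Not entailed — 'vigorously' adds information not in the original event.
(f) Not entailed — Hugo photographed the report, not the street; the street belongs to the examining event.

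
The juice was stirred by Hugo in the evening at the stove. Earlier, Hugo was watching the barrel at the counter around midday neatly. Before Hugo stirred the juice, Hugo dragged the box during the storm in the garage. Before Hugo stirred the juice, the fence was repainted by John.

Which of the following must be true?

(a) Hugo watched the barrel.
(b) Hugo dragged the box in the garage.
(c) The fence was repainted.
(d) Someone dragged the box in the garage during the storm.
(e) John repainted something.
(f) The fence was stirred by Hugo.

(a) Entailed — 'watch' is an activity; 'was watching' entails that some watching happened, so 'watched' holds.
(b) Entailed — the original entails any weakening of itself; this just drops 'during the storm'.
(c) Entailed — this follows by dropping conjuncts from the repainting event's description.
(d) Entailed — the original entails any weakening of itself; this just generalizes the agent.
(e) Entailed — this follows by dropping conjuncts from the repainting event's description.
(f) Not entailed — Hugo stirred the juice, not the fence; the fence belongs to the repainting event.

(a), (b), (c), (d), (e)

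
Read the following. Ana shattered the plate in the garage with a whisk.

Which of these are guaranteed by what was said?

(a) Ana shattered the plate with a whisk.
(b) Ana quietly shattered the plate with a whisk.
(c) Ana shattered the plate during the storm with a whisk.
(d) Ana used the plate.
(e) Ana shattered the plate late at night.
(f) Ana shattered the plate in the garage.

(a), (f)

(a) Entailed — the original entails any weakening of itself; this just drops 'in the garage'.
(b) Not entailed — 'quietly' adds information not in the original event.
(c) Not entailed — 'during the storm' adds information not in the original event.
(d) Not entailed — the plate is the patient, not an instrument — Ana used a whisk.
(e) Not entailed — 'late at night' adds information not in the original event.
(f) Entailed — the original entails any weakening of itself; this just drops 'with a whisk'.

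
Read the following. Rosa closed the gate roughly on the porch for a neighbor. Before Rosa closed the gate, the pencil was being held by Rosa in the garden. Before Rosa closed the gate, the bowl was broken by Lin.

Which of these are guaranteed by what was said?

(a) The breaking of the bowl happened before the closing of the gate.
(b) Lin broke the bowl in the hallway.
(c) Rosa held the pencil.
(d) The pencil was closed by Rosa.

(a), (c)

(a) Entailed — the narrative places the breaking before the closing.
(b) Not entailed — 'in the hallway' adds information not in the original event.
(c) Entailed — 'hold' is an activity; 'was holding' entails that some holding happened, so 'held' holds.
(d) Not entailed — Rosa closed the gate, not the pencil; the pencil belongs to the holding event.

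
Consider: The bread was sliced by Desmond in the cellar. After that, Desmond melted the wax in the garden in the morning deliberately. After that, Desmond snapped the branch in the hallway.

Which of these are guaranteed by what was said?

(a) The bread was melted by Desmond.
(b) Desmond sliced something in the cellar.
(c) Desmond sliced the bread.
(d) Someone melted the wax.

(b), (c), (d)

(a) Not entailed — Desmond melted the wax, not the bread; the bread belongs to the slicing event.
(b) Entailed — every conjunct here is already in the original slicing event.
(c) Entailed — every conjunct here is already in the original slicing event.
(d) Entailed — the original entails any weakening of itself; this just drops 'in the garden', 'in the morning', 'deliberately' and generalizes the agent.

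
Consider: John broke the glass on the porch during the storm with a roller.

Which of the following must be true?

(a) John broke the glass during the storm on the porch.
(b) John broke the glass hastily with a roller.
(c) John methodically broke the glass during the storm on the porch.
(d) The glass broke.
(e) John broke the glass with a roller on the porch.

(a) Entailed — dropping 'with a roller' leaves a sub-description the original still satisfies.
(b) Not entailed — 'hastily' adds information not in the original event.
(c) Not entailed — 'methodically' adds information not in the original event.
(d) Entailed — 'John broke the glass' is causative; it entails the inchoative 'the glass broke'.
(e) Entailed — dropping 'during the storm' leaves a sub-description the original still satisfies.

(a), (d), (e)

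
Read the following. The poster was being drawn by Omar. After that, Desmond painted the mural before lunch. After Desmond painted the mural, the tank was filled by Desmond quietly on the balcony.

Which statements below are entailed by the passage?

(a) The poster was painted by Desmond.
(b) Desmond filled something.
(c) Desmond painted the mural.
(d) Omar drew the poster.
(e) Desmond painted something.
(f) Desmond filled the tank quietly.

(a) Not entailed — Desmond painted the mural, not the poster; the poster belongs to the drawing event.
(b) Entailed — the original entails any weakening of itself; this just drops 'quietly', 'on the balcony' and generalizes the patient.
(c) Entailed — the original entails any weakening of itself; this just drops 'before lunch'.
(d) Not entailed — 'was drawing' is progressive on an accomplishment; it does not entail the completed 'drew'.
(e) Entailed — every conjunct here is already in the original painting event.
(f) Entailed — this follows by dropping conjuncts from the filling event's description.

(b), (c), (e), (f)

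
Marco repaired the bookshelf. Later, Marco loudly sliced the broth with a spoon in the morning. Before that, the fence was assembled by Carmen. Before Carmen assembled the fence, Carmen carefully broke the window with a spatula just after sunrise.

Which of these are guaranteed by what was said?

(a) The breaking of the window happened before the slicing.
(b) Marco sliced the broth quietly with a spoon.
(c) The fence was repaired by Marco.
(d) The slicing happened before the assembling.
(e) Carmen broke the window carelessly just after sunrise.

(a)

(a) Entailed — the narrative places the breaking before the slicing.
(b) Not entailed — 'quietly' adds a manner not in (and inconsistent with) the original.
(c) Not entailed — Marco repaired the bookshelf, not the fence; the fence belongs to the assembling event.
(d) Not entailed — the narrative places the assembling before the slicing, not after.
(e) Not entailed — 'carelessly' adds a manner not in (and inconsistent with) the original.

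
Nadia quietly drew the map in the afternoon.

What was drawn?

the map

'the map' marks the patient of the drawing event.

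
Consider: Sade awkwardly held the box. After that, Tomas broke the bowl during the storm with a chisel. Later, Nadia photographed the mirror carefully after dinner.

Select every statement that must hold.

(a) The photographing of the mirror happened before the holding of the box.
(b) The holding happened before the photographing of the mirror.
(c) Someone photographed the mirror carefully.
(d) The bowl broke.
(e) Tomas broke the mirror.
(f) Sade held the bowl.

(b), (c), (d)

(a) Not entailed — the narrative places the holding before the photographing, not after.
(b) Entailed — the narrative places the holding before the photographing.
(c) Entailed — this follows by dropping conjuncts from the photographing event's description.
(d) Entailed — 'Tomas broke the bowl' is causative; it entails the inchoative 'the bowl broke'.
(e) Not entailed — Tomas broke the bowl, not the mirror; the mirror belongs to the photographing event.
(f) Not entailed — Sade held the box, not the bowl; the bowl belongs to the breaking event.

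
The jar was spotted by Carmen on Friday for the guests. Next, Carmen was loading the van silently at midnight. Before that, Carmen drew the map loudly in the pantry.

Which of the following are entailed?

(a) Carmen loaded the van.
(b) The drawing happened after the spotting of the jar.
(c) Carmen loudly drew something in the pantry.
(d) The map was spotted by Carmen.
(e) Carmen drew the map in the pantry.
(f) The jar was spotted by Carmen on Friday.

(a) Not entailed — 'was loading' is progressive on an accomplishment; it does not entail the completed 'loaded'.
(b) Not entailed — the narrative doesn't order the spotting relative to the drawing.
(c) Entailed — every conjunct here is already in the original drawing event.
(d) Not entailed — Carmen spotted the jar, not the map; the map belongs to the drawing event.
(e) Entailed — this follows by dropping conjuncts from the drawing event's description.
(f) Entailed — every conjunct here is already in the original spotting event.

(c), (e), (f)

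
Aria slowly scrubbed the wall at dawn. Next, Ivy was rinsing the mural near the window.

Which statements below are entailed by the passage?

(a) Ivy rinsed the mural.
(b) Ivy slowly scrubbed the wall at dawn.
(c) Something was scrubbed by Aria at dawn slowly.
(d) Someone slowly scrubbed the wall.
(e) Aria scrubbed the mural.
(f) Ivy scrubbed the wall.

(a) Entailed — 'rinse' is an activity; 'was rinsing' entails that some rinsing happened, so 'rinsed' holds.
(b) Not entailed — the passage has Aria scrubbing the wall, not Ivy.
(c) Entailed — generalizing the patient leaves a sub-description the original still satisfies.
(d) Entailed — this follows by dropping conjuncts from the scrubbing event's description.
(e) Not entailed — Aria scrubbed the wall, not the mural; the mural belongs to the rinsing event.
(f) Not entailed — the passage has Aria scrubbing the wall, not Ivy.

(a), (c), (d)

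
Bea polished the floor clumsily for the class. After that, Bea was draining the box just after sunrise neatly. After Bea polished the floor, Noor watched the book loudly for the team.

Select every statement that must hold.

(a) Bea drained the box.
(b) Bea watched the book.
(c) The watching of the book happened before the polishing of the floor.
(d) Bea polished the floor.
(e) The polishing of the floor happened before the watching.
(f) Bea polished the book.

(a) Not entailed — 'was draining' is progressive on an accomplishment; it does not entail the completed 'drained'.
(b) Not entailed — the passage has Noor watching the book, not Bea.
(c) Not entailed — the narrative places the polishing before the watching, not after.
(d) Entailed — this follows by dropping conjuncts from the polishing event's description.
(e) Entailed — the narrative places the polishing before the watching.
(f) Not entailed — Bea polished the floor, not the book; the book belongs to the watching event.

(d), (e)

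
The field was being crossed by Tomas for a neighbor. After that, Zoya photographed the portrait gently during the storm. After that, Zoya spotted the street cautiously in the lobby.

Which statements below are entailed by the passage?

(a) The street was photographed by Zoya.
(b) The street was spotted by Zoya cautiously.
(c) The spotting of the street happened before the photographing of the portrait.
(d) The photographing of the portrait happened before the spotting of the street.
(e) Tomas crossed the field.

(b), (d)

(a) Not entailed — Zoya photographed the portrait, not the street; the street belongs to the spotting event.
(b) Entailed — the original entails any weakening of itself; this just drops 'in the lobby'.
(c) Not entailed — the narrative places the photographing before the spotting, not after.
(d) Entailed — the narrative places the photographing before the spotting.
(e) Not entailed — 'was crossing' is progressive on an accomplishment; it does not entail the completed 'crossed'.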